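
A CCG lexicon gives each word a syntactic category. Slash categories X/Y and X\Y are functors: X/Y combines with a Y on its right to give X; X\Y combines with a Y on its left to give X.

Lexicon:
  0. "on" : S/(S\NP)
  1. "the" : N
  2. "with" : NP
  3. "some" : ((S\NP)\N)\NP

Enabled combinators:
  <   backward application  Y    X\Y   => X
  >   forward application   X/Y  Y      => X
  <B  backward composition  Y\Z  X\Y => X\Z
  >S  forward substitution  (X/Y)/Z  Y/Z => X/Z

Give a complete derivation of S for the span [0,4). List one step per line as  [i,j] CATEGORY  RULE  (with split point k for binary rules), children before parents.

[0,1] S/(S\NP)  lex  "on"
[1,2] N  lex  "the"
[2,3] NP  lex  "with"
[3,4] ((S\NP)\N)\NP  lex  "some"
[2,4] (S\NP)\N  <  k=3
[1,4] S\NP  <  k=2
[0,4] S  >  k=1

[0,4] S   >
  [0,1] "on" : S/(S\NP)
  [1,4] S\NP   <
    [1,2] "the" : N
    [2,4] (S\NP)\N   <
      [2,3] "with" : NP
      [3,4] "some" : ((S\NP)\N)\NP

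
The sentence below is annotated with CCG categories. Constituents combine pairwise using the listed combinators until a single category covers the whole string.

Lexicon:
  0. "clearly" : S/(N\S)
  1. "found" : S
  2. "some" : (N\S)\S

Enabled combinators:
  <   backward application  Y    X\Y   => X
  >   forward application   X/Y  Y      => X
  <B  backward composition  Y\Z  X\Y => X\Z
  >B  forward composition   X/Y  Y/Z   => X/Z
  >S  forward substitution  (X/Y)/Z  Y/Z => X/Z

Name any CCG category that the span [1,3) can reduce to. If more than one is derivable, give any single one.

[0,3] S   >
  [0,1] "clearly" : S/(N\S)
  [1,3] N\S   <
    [1,2] "found" : S
    [2,3] "some" : (N\S)\S

N\S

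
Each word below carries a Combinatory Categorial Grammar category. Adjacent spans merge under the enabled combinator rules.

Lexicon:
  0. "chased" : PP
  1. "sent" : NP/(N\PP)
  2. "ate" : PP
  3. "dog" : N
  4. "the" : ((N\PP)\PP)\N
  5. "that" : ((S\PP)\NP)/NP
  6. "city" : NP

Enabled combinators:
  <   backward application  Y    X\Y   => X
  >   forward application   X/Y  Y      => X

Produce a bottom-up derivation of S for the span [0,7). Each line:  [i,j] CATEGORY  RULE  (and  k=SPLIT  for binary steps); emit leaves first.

[0,1] PP  lex  "chased"
[1,2] NP/(N\PP)  lex  "sent"
[2,3] PP  lex  "ate"
[3,4] N  lex  "dog"
[4,5] ((N\PP)\PP)\N  lex  "the"
[3,5] (N\PP)\PP  <  k=4
[2,5] N\PP  <  k=3
[1,5] NP  >  k=2
[5,6] ((S\PP)\NP)/NP  lex  "that"
[6,7] NP  lex  "city"
[5,7] (S\PP)\NP  >  k=6
[1,7] S\PP  <  k=5
[0,7] S  <  k=1

[0,7] S   <
  [0,1] "chased" : PP
  [1,7] S\PP   <
    [1,5] NP   >
      [1,2] "sent" : NP/(N\PP)
      [2,5] N\PP   <
        [2,3] "ate" : PP
        [3,5] (N\PP)\PP   <
          [3,4] "dog" : N
          [4,5] "the" : ((N\PP)\PP)\N
    [5,7] (S\PP)\NP   >
      [5,6] "that" : ((S\PP)\NP)/NP
      [6,7] "city" : NP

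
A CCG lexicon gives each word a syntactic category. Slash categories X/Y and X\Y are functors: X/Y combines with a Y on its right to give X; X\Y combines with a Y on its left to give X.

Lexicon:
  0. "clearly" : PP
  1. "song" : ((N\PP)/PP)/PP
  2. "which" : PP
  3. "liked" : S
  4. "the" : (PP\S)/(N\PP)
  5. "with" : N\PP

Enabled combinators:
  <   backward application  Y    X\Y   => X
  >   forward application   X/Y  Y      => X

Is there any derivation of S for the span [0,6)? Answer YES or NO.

PP ((N\PP)/PP)/PP PP S (PP\S)/(N\PP) N\PP
CKY chart[0,6] = {N}; S ∉ chart

NO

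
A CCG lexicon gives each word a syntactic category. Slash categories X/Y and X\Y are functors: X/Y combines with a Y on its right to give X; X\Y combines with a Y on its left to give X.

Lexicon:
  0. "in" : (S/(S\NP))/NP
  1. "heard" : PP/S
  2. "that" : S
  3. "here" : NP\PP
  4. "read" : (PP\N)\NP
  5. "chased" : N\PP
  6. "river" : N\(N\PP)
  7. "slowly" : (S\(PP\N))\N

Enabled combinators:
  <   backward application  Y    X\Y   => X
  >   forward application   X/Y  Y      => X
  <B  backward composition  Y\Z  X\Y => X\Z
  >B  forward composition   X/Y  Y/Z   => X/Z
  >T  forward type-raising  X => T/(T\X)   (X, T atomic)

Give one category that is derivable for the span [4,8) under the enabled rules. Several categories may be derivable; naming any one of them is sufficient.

[0,8] S   >
  [0,4] S/(S\NP)   >
    [0,1] "in" : (S/(S\NP))/NP
    [1,4] NP   <
      [1,3] PP   >
        [1,2] "heard" : PP/S
        [2,3] "that" : S
      [3,4] "here" : NP\PP
  [4,8] S\NP   <B
    [4,5] "read" : (PP\N)\NP
    [5,8] S\(PP\N)   <
      [5,7] N   <
        [5,6] "chased" : N\PP
        [6,7] "river" : N\(N\PP)
      [7,8] "slowly" : (S\(PP\N))\N

S\NP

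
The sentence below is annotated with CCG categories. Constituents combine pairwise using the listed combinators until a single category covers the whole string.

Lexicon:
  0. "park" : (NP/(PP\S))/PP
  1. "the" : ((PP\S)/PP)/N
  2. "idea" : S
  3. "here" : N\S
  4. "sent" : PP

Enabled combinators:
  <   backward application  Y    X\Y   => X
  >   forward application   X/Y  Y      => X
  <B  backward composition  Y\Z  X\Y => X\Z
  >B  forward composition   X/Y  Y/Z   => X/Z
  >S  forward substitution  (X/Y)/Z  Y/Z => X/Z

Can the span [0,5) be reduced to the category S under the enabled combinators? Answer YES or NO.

(NP/(PP\S))/PP ((PP\S)/PP)/N S N\S PP
CKY chart[0,5] = {NP}; S ∉ chart

NO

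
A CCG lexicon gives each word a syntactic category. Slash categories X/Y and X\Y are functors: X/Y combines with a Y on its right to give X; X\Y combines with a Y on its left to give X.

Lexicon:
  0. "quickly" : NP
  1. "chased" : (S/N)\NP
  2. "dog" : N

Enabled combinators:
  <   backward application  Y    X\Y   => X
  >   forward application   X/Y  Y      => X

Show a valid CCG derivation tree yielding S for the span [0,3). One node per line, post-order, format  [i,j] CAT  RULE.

[0,3] S   >
  [0,2] S/N   <
    [0,1] "quickly" : NP
    [1,2] "chased" : (S/N)\NP
  [2,3] "dog" : N

[0,1] NP  lex  "quickly"
[1,2] (S/N)\NP  lex  "chased"
[0,2] S/N  <  k=1
[2,3] N  lex  "dog"
[0,3] S  >  k=2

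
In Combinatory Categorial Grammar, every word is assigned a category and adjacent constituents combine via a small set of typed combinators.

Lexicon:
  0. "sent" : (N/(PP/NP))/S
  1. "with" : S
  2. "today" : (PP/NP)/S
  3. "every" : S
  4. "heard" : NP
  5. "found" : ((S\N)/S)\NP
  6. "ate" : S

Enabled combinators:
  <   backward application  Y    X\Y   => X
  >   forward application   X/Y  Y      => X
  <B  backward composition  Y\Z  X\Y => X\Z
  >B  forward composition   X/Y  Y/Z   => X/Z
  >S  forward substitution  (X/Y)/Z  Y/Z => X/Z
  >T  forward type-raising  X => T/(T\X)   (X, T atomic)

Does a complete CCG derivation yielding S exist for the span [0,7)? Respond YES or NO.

[0,7] S   <
  [0,4] N   >
    [0,2] N/(PP/NP)   >
      [0,1] "sent" : (N/(PP/NP))/S
      [1,2] "with" : S
    [2,4] PP/NP   >
      [2,3] "today" : (PP/NP)/S
      [3,4] "every" : S
  [4,7] S\N   >
    [4,6] (S\N)/S   <
      [4,5] "heard" : NP
      [5,6] "found" : ((S\N)/S)\NP
    [6,7] "ate" : S

YES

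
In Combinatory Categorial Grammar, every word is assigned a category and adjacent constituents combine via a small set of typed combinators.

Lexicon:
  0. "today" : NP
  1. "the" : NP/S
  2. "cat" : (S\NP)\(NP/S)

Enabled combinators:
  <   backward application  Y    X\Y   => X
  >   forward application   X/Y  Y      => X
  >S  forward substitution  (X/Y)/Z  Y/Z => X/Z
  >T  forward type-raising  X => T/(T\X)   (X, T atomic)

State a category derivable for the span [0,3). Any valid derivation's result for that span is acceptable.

S

[0,3] S   >
  [0,1] S/(S\NP)   >T
    [0,1] "today" : NP
  [1,3] S\NP   <
    [1,2] "the" : NP/S
    [2,3] "cat" : (S\NP)\(NP/S)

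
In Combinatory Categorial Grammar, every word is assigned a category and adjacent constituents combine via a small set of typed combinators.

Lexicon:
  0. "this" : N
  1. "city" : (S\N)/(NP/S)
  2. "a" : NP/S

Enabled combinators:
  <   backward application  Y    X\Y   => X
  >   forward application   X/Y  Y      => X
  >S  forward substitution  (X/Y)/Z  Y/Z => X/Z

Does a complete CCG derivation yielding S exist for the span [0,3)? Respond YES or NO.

[0,3] S   <
  [0,1] "this" : N
  [1,3] S\N   >
    [1,2] "city" : (S\N)/(NP/S)
    [2,3] "a" : NP/S

YES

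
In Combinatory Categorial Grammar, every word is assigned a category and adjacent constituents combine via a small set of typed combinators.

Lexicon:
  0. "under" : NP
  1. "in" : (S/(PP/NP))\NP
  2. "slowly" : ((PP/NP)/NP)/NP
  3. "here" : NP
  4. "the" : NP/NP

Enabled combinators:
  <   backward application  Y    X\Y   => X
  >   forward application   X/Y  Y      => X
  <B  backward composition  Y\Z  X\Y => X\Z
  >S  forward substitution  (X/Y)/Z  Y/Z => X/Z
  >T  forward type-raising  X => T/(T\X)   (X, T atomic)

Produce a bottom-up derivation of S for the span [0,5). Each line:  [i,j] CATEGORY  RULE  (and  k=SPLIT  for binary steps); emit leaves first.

[0,5] S   >
  [0,2] S/(PP/NP)   <
    [0,1] "under" : NP
    [1,2] "in" : (S/(PP/NP))\NP
  [2,5] PP/NP   >S
    [2,4] (PP/NP)/NP   >
      [2,3] "slowly" : ((PP/NP)/NP)/NP
      [3,4] "here" : NP
    [4,5] "the" : NP/NP

[0,1] NP  lex  "under"
[1,2] (S/(PP/NP))\NP  lex  "in"
[0,2] S/(PP/NP)  <  k=1
[2,3] ((PP/NP)/NP)/NP  lex  "slowly"
[3,4] NP  lex  "here"
[2,4] (PP/NP)/NP  >  k=3
[4,5] NP/NP  lex  "the"
[2,5] PP/NP  >S  k=4
[0,5] S  >  k=2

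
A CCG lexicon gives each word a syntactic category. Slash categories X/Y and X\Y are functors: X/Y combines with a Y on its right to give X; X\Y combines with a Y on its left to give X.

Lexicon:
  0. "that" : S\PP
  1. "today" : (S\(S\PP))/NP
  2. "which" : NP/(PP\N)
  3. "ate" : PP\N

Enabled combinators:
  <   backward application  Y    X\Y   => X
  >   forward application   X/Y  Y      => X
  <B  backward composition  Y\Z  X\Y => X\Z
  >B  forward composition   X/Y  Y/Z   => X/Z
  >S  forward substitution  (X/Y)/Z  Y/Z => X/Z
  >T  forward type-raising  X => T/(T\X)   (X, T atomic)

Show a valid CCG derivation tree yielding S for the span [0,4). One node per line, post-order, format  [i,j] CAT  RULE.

[0,1] S\PP  lex  "that"
[1,2] (S\(S\PP))/NP  lex  "today"
[2,3] NP/(PP\N)  lex  "which"
[3,4] PP\N  lex  "ate"
[2,4] NP  >  k=3
[1,4] S\(S\PP)  >  k=2
[0,4] S  <  k=1

[0,4] S   <
  [0,1] "that" : S\PP
  [1,4] S\(S\PP)   >
    [1,2] "today" : (S\(S\PP))/NP
    [2,4] NP   >
      [2,3] "which" : NP/(PP\N)
      [3,4] "ate" : PP\N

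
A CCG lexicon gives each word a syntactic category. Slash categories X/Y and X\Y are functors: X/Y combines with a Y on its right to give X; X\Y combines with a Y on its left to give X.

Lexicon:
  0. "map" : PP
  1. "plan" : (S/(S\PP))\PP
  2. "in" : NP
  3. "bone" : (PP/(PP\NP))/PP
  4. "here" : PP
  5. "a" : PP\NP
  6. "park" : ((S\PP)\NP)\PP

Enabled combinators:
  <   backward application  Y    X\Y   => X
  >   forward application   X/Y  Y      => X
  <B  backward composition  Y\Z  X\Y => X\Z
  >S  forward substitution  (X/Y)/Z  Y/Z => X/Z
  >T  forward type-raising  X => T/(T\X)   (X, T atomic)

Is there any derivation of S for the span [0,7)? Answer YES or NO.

[0,7] S   >
  [0,2] S/(S\PP)   <
    [0,1] "map" : PP
    [1,2] "plan" : (S/(S\PP))\PP
  [2,7] S\PP   <
    [2,3] "in" : NP
    [3,7] (S\PP)\NP   <
      [3,6] PP   >
        [3,5] PP/(PP\NP)   >
          [3,4] "bone" : (PP/(PP\NP))/PP
          [4,5] "here" : PP
        [5,6] "a" : PP\NP
      [6,7] "park" : ((S\PP)\NP)\PP

YES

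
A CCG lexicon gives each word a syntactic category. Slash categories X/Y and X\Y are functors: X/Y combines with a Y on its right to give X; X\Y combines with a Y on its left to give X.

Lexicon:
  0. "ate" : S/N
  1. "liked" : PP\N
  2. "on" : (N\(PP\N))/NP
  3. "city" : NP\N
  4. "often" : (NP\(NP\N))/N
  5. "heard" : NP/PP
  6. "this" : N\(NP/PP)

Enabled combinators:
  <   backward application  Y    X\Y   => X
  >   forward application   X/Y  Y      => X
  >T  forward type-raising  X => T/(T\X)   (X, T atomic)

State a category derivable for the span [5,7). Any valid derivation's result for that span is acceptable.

N

[0,7] S   >
  [0,1] "ate" : S/N
  [1,7] N   <
    [1,2] "liked" : PP\N
    [2,7] N\(PP\N)   >
      [2,3] "on" : (N\(PP\N))/NP
      [3,7] NP   <
        [3,4] "city" : NP\N
        [4,7] NP\(NP\N)   >
          [4,5] "often" : (NP\(NP\N))/N
          [5,7] N   <
            [5,6] "heard" : NP/PP
            [6,7] "this" : N\(NP/PP)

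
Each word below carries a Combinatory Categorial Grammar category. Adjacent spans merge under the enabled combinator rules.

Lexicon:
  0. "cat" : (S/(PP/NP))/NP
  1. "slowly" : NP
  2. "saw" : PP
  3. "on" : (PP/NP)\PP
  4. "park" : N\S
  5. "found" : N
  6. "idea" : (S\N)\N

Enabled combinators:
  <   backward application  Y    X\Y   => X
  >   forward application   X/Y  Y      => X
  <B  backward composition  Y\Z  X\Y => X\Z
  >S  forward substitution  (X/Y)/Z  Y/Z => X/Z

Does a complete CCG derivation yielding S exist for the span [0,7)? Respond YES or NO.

[0,7] S   <
  [0,5] N   <
    [0,4] S   >
      [0,2] S/(PP/NP)   >
        [0,1] "cat" : (S/(PP/NP))/NP
        [1,2] "slowly" : NP
      [2,4] PP/NP   <
        [2,3] "saw" : PP
        [3,4] "on" : (PP/NP)\PP
    [4,5] "park" : N\S
  [5,7] S\N   <
    [5,6] "found" : N
    [6,7] "idea" : (S\N)\N

YES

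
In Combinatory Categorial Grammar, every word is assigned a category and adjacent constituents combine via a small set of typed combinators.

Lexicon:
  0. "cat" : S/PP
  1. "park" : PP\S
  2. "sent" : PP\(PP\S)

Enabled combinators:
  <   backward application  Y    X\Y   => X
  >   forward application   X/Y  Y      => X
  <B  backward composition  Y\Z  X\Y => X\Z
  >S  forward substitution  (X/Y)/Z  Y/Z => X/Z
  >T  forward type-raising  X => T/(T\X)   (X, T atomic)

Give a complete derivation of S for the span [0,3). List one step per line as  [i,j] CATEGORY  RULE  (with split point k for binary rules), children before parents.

[0,1] S/PP  lex  "cat"
[1,2] PP\S  lex  "park"
[2,3] PP\(PP\S)  lex  "sent"
[1,3] PP  <  k=2
[0,3] S  >  k=1

[0,3] S   >
  [0,1] "cat" : S/PP
  [1,3] PP   <
    [1,2] "park" : PP\S
    [2,3] "sent" : PP\(PP\S)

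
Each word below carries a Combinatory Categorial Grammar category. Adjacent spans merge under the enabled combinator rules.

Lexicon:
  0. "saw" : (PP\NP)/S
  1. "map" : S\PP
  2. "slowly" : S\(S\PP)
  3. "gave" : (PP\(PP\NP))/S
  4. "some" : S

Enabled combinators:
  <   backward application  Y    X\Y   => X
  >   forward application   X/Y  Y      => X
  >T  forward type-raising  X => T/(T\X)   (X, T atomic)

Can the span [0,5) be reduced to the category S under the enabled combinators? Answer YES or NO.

(PP\NP)/S S\PP S\(S\PP) (PP\(PP\NP))/S S
CKY chart[0,5] = {N/(N\PP), NP/(NP\PP), PP, PP/(PP\PP), S/(S\PP)}; S ∉ chart

NO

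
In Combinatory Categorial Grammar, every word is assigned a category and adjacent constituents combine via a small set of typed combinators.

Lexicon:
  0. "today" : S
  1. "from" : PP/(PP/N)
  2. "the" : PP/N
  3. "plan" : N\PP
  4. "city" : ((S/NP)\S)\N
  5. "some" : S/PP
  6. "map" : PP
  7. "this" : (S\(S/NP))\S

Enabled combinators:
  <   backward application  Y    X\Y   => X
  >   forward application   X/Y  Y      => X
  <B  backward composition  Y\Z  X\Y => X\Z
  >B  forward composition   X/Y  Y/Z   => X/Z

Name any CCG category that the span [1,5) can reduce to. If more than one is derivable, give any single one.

[0,8] S   <
  [0,5] S/NP   <
    [0,1] "today" : S
    [1,5] (S/NP)\S   <
      [1,4] N   <
        [1,3] PP   >
          [1,2] "from" : PP/(PP/N)
          [2,3] "the" : PP/N
        [3,4] "plan" : N\PP
      [4,5] "city" : ((S/NP)\S)\N
  [5,8] S\(S/NP)   <
    [5,7] S   >
      [5,6] "some" : S/PP
      [6,7] "map" : PP
    [7,8] "this" : (S\(S/NP))\S

(S/NP)\S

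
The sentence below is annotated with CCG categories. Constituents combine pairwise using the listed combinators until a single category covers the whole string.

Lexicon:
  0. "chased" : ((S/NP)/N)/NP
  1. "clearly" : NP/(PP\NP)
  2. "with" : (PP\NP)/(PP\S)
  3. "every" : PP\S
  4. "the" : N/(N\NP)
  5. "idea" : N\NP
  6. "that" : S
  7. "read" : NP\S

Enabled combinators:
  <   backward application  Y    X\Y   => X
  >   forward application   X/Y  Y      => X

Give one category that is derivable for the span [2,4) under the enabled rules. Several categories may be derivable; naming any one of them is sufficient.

[0,8] S   >
  [0,6] S/NP   >
    [0,4] (S/NP)/N   >
      [0,1] "chased" : ((S/NP)/N)/NP
      [1,4] NP   >
        [1,2] "clearly" : NP/(PP\NP)
        [2,4] PP\NP   >
          [2,3] "with" : (PP\NP)/(PP\S)
          [3,4] "every" : PP\S
    [4,6] N   >
      [4,5] "the" : N/(N\NP)
      [5,6] "idea" : N\NP
  [6,8] NP   <
    [6,7] "that" : S
    [7,8] "read" : NP\S

PP\NP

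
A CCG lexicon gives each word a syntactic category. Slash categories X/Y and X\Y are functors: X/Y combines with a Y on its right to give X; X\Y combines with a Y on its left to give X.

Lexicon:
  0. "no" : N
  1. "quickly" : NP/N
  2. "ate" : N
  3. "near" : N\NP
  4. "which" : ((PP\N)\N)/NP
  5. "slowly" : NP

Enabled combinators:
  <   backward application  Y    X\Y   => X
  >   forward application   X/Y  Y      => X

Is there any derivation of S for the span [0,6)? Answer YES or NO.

NO

N NP/N N N\NP ((PP\N)\N)/NP NP
CKY chart[0,6] = {PP}; S ∉ chart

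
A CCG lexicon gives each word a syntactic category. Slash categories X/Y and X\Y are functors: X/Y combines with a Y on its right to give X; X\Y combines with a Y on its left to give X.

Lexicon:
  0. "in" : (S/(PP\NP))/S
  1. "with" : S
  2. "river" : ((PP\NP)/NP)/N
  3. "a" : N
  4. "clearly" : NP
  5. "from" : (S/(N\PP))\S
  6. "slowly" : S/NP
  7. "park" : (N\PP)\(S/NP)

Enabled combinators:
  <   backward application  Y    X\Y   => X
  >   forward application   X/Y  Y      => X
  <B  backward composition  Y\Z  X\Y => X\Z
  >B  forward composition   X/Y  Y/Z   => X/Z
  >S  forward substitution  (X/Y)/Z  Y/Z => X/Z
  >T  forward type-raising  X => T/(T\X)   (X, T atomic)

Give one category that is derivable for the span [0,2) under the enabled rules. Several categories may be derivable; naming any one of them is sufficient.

S/(PP\NP)

[0,8] S   >
  [0,6] S/(N\PP)   <
    [0,5] S   >
      [0,4] S/NP   >B
        [0,2] S/(PP\NP)   >
          [0,1] "in" : (S/(PP\NP))/S
          [1,2] "with" : S
        [2,4] (PP\NP)/NP   >
          [2,3] "river" : ((PP\NP)/NP)/N
          [3,4] "a" : N
      [4,5] "clearly" : NP
    [5,6] "from" : (S/(N\PP))\S
  [6,8] N\PP   <
    [6,7] "slowly" : S/NP
    [7,8] "park" : (N\PP)\(S/NP)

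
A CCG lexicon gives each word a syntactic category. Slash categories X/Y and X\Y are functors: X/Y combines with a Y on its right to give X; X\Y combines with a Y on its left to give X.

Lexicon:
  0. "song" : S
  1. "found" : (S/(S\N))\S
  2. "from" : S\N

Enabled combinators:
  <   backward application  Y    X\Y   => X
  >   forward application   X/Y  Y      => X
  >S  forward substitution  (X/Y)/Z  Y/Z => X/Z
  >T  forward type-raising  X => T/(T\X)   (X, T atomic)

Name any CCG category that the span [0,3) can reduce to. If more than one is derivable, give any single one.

S

[0,3] S   >
  [0,2] S/(S\N)   <
    [0,1] "song" : S
    [1,2] "found" : (S/(S\N))\S
  [2,3] "from" : S\N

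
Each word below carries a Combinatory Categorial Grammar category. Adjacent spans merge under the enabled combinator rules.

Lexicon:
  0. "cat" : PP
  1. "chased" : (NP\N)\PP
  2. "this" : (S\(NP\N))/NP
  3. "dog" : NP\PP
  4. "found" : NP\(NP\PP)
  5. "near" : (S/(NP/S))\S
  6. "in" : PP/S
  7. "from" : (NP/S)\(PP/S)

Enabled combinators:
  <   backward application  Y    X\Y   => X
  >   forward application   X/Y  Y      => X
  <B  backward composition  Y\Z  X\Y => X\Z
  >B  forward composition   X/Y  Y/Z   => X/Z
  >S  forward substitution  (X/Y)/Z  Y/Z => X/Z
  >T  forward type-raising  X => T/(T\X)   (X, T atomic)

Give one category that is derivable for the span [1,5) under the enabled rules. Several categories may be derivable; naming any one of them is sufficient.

S\PP

[0,8] S   >
  [0,6] S/(NP/S)   <
    [0,5] S   <
      [0,1] "cat" : PP
      [1,5] S\PP   <B
        [1,2] "chased" : (NP\N)\PP
        [2,5] S\(NP\N)   >
          [2,3] "this" : (S\(NP\N))/NP
          [3,5] NP   <
            [3,4] "dog" : NP\PP
            [4,5] "found" : NP\(NP\PP)
    [5,6] "near" : (S/(NP/S))\S
  [6,8] NP/S   <
    [6,7] "in" : PP/S
    [7,8] "from" : (NP/S)\(PP/S)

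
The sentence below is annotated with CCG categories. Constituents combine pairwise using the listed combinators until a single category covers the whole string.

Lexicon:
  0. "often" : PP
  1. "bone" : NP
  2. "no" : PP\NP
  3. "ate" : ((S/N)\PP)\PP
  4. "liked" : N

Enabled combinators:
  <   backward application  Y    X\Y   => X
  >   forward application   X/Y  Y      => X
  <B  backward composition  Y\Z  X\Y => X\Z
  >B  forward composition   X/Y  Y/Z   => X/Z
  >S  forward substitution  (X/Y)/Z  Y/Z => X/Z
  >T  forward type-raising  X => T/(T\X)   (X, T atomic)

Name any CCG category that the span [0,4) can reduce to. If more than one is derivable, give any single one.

S/N

[0,5] S   >
  [0,4] S/N   <
    [0,1] "often" : PP
    [1,4] (S/N)\PP   <
      [1,3] PP   >
        [1,2] PP/(PP\NP)   >T
          [1,2] "bone" : NP
        [2,3] "no" : PP\NP
      [3,4] "ate" : ((S/N)\PP)\PP
  [4,5] "liked" : N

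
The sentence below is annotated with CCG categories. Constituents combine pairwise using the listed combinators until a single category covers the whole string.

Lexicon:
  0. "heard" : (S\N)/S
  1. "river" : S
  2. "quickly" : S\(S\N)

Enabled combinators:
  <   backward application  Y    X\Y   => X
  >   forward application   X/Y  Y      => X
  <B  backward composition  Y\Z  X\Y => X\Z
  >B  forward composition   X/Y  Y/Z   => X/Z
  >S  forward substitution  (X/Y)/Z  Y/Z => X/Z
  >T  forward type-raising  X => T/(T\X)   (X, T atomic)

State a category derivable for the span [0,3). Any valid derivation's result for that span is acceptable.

[0,3] S   <
  [0,2] S\N   >
    [0,1] "heard" : (S\N)/S
    [1,2] "river" : S
  [2,3] "quickly" : S\(S\N)

S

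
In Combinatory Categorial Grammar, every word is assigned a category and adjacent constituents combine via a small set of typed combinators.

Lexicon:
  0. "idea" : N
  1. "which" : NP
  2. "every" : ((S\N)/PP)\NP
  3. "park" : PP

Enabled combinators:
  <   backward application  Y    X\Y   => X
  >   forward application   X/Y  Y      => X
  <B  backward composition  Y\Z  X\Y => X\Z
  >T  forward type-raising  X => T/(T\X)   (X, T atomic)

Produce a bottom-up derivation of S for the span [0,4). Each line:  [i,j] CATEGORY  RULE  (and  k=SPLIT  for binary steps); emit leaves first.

[0,4] S   <
  [0,1] "idea" : N
  [1,4] S\N   >
    [1,3] (S\N)/PP   <
      [1,2] "which" : NP
      [2,3] "every" : ((S\N)/PP)\NP
    [3,4] "park" : PP

[0,1] N  lex  "idea"
[1,2] NP  lex  "which"
[2,3] ((S\N)/PP)\NP  lex  "every"
[1,3] (S\N)/PP  <  k=2
[3,4] PP  lex  "park"
[1,4] S\N  >  k=3
[0,4] S  <  k=1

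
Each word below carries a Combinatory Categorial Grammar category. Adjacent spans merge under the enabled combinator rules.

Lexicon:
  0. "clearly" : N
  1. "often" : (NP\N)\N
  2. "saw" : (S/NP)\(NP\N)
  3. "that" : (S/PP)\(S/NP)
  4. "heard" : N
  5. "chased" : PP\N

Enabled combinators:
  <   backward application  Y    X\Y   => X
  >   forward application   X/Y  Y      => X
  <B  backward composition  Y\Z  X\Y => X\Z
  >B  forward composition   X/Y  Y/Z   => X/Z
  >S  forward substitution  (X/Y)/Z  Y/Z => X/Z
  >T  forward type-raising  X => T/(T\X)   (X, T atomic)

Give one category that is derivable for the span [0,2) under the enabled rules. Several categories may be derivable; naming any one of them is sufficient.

[0,6] S   >
  [0,4] S/PP   <
    [0,3] S/NP   <
      [0,2] NP\N   <
        [0,1] "clearly" : N
        [1,2] "often" : (NP\N)\N
      [2,3] "saw" : (S/NP)\(NP\N)
    [3,4] "that" : (S/PP)\(S/NP)
  [4,6] PP   <
    [4,5] "heard" : N
    [5,6] "chased" : PP\N

NP\N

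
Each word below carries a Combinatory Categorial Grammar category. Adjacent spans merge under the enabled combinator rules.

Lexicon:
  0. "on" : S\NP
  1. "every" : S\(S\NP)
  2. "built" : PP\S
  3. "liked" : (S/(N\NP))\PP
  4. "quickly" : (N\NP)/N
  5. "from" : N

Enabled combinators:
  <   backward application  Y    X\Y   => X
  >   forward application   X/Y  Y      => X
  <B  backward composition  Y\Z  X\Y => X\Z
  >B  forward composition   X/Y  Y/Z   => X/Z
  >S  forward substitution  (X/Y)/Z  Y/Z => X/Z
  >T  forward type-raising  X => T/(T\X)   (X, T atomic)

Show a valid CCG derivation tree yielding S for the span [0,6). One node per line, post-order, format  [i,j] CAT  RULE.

[0,6] S   >
  [0,4] S/(N\NP)   <
    [0,3] PP   <
      [0,2] S   <
        [0,1] "on" : S\NP
        [1,2] "every" : S\(S\NP)
      [2,3] "built" : PP\S
    [3,4] "liked" : (S/(N\NP))\PP
  [4,6] N\NP   >
    [4,5] "quickly" : (N\NP)/N
    [5,6] "from" : N

[0,1] S\NP  lex  "on"
[1,2] S\(S\NP)  lex  "every"
[0,2] S  <  k=1
[2,3] PP\S  lex  "built"
[0,3] PP  <  k=2
[3,4] (S/(N\NP))\PP  lex  "liked"
[0,4] S/(N\NP)  <  k=3
[4,5] (N\NP)/N  lex  "quickly"
[5,6] N  lex  "from"
[4,6] N\NP  >  k=5
[0,6] S  >  k=4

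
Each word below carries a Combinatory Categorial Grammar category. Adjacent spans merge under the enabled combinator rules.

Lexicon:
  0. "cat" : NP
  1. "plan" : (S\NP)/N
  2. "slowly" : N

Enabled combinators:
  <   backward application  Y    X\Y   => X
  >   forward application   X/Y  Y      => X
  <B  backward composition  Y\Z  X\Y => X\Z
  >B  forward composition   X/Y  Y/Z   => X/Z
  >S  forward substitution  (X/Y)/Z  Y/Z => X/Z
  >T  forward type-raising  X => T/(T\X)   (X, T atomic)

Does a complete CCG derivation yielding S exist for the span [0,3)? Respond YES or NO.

YES

[0,3] S   >
  [0,1] S/(S\NP)   >T
    [0,1] "cat" : NP
  [1,3] S\NP   >
    [1,2] "plan" : (S\NP)/N
    [2,3] "slowly" : N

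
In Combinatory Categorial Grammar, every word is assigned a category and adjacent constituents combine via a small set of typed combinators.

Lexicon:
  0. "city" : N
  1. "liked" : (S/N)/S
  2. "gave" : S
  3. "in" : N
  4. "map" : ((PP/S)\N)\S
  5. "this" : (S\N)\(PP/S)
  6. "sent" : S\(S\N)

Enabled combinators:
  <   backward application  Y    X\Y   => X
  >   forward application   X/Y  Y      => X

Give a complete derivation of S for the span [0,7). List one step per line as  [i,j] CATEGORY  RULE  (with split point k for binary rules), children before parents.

[0,1] N  lex  "city"
[1,2] (S/N)/S  lex  "liked"
[2,3] S  lex  "gave"
[1,3] S/N  >  k=2
[3,4] N  lex  "in"
[1,4] S  >  k=3
[4,5] ((PP/S)\N)\S  lex  "map"
[1,5] (PP/S)\N  <  k=4
[0,5] PP/S  <  k=1
[5,6] (S\N)\(PP/S)  lex  "this"
[0,6] S\N  <  k=5
[6,7] S\(S\N)  lex  "sent"
[0,7] S  <  k=6

[0,7] S   <
  [0,6] S\N   <
    [0,5] PP/S   <
      [0,1] "city" : N
      [1,5] (PP/S)\N   <
        [1,4] S   >
          [1,3] S/N   >
            [1,2] "liked" : (S/N)/S
            [2,3] "gave" : S
          [3,4] "in" : N
        [4,5] "map" : ((PP/S)\N)\S
    [5,6] "this" : (S\N)\(PP/S)
  [6,7] "sent" : S\(S\N)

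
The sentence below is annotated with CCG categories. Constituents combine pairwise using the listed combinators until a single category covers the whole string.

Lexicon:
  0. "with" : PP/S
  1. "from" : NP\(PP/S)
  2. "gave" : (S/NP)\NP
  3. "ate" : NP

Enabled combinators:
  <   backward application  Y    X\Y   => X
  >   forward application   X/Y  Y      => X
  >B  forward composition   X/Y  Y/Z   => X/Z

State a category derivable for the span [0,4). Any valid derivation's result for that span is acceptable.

S

[0,4] S   >
  [0,3] S/NP   <
    [0,2] NP   <
      [0,1] "with" : PP/S
      [1,2] "from" : NP\(PP/S)
    [2,3] "gave" : (S/NP)\NP
  [3,4] "ate" : NP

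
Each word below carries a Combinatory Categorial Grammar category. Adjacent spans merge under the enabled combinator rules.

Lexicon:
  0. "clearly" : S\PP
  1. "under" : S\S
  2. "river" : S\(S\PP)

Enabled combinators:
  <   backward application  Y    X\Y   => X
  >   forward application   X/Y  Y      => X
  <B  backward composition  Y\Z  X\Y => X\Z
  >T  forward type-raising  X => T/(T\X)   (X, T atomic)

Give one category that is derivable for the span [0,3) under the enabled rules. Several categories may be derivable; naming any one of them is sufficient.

S

[0,3] S   <
  [0,2] S\PP   <B
    [0,1] "clearly" : S\PP
    [1,2] "under" : S\S
  [2,3] "river" : S\(S\PP)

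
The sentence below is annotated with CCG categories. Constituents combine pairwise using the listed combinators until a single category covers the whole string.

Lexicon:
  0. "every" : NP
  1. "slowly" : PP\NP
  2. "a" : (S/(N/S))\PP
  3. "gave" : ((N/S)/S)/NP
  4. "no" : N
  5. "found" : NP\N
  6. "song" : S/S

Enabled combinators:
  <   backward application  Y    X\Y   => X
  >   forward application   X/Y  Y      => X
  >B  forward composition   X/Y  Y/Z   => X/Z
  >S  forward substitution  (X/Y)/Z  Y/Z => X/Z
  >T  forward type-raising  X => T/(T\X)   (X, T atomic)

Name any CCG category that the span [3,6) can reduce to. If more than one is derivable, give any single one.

(N/S)/S

[0,7] S   >
  [0,3] S/(N/S)   <
    [0,2] PP   <
      [0,1] "every" : NP
      [1,2] "slowly" : PP\NP
    [2,3] "a" : (S/(N/S))\PP
  [3,7] N/S   >S
    [3,6] (N/S)/S   >
      [3,4] "gave" : ((N/S)/S)/NP
      [4,6] NP   <
        [4,5] "no" : N
        [5,6] "found" : NP\N
    [6,7] "song" : S/S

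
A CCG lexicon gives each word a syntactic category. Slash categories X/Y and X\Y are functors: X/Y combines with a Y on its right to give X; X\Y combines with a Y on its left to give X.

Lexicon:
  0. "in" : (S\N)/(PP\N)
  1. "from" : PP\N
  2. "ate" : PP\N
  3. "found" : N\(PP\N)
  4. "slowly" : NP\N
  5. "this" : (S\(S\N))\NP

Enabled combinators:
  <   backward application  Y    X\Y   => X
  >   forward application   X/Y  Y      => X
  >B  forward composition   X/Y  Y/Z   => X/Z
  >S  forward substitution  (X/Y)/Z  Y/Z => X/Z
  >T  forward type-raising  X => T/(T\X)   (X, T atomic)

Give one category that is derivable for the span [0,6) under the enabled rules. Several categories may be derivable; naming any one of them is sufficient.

S

[0,6] S   <
  [0,2] S\N   >
    [0,1] "in" : (S\N)/(PP\N)
    [1,2] "from" : PP\N
  [2,6] S\(S\N)   <
    [2,5] NP   <
      [2,4] N   <
        [2,3] "ate" : PP\N
        [3,4] "found" : N\(PP\N)
      [4,5] "slowly" : NP\N
    [5,6] "this" : (S\(S\N))\NP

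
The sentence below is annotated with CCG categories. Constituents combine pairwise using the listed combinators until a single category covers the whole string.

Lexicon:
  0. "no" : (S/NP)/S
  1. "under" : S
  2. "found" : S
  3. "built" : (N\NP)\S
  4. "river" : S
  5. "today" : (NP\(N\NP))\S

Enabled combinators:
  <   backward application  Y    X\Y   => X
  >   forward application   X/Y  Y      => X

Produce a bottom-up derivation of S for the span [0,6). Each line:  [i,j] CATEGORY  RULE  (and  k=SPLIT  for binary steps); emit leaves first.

[0,1] (S/NP)/S  lex  "no"
[1,2] S  lex  "under"
[0,2] S/NP  >  k=1
[2,3] S  lex  "found"
[3,4] (N\NP)\S  lex  "built"
[2,4] N\NP  <  k=3
[4,5] S  lex  "river"
[5,6] (NP\(N\NP))\S  lex  "today"
[4,6] NP\(N\NP)  <  k=5
[2,6] NP  <  k=4
[0,6] S  >  k=2

[0,6] S   >
  [0,2] S/NP   >
    [0,1] "no" : (S/NP)/S
    [1,2] "under" : S
  [2,6] NP   <
    [2,4] N\NP   <
      [2,3] "found" : S
      [3,4] "built" : (N\NP)\S
    [4,6] NP\(N\NP)   <
      [4,5] "river" : S
      [5,6] "today" : (NP\(N\NP))\S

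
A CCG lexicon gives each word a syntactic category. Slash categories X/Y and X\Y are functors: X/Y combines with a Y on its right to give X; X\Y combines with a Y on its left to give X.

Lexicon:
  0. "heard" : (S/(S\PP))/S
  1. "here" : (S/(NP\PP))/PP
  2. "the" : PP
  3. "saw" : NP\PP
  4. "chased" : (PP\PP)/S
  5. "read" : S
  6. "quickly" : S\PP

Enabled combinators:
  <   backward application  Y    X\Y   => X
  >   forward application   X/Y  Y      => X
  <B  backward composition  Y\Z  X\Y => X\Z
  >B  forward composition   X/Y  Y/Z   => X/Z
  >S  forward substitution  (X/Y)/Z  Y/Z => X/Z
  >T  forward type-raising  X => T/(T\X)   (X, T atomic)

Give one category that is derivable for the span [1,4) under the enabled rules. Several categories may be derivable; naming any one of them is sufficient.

[0,7] S   >
  [0,4] S/(S\PP)   >
    [0,1] "heard" : (S/(S\PP))/S
    [1,4] S   >
      [1,3] S/(NP\PP)   >
        [1,2] "here" : (S/(NP\PP))/PP
        [2,3] "the" : PP
      [3,4] "saw" : NP\PP
  [4,7] S\PP   <B
    [4,6] PP\PP   >
      [4,5] "chased" : (PP\PP)/S
      [5,6] "read" : S
    [6,7] "quickly" : S\PP

S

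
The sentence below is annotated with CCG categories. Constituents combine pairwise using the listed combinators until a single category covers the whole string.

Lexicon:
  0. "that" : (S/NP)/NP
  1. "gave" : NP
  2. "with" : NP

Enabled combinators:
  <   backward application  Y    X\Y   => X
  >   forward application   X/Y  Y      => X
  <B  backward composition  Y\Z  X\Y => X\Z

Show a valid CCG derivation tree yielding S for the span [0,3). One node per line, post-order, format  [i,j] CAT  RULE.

[0,1] (S/NP)/NP  lex  "that"
[1,2] NP  lex  "gave"
[0,2] S/NP  >  k=1
[2,3] NP  lex  "with"
[0,3] S  >  k=2

[0,3] S   >
  [0,2] S/NP   >
    [0,1] "that" : (S/NP)/NP
    [1,2] "gave" : NP
  [2,3] "with" : NP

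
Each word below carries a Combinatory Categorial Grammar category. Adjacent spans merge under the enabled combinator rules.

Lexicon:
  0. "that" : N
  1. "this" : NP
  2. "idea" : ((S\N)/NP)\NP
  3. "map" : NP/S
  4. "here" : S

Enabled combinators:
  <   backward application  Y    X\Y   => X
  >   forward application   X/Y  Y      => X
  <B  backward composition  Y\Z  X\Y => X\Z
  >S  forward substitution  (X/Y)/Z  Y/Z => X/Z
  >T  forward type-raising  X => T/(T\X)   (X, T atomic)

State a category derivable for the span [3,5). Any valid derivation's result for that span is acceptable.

[0,5] S   >
  [0,1] S/(S\N)   >T
    [0,1] "that" : N
  [1,5] S\N   >
    [1,3] (S\N)/NP   <
      [1,2] "this" : NP
      [2,3] "idea" : ((S\N)/NP)\NP
    [3,5] NP   >
      [3,4] "map" : NP/S
      [4,5] "here" : S

NP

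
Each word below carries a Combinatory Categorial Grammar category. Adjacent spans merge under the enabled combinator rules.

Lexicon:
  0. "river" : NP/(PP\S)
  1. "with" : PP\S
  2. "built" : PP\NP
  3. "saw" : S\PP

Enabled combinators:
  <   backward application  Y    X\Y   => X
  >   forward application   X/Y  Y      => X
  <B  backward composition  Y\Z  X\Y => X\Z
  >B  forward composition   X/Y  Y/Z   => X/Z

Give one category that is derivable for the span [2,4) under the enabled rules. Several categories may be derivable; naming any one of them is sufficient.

[0,4] S   <
  [0,2] NP   >
    [0,1] "river" : NP/(PP\S)
    [1,2] "with" : PP\S
  [2,4] S\NP   <B
    [2,3] "built" : PP\NP
    [3,4] "saw" : S\PP

S\NP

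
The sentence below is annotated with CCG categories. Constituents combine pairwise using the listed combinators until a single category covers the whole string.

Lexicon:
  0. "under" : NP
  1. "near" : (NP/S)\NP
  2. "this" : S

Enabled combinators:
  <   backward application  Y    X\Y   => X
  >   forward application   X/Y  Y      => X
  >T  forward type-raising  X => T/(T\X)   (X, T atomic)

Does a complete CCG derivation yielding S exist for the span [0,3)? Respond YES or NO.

NO

NP (NP/S)\NP S
CKY chart[0,3] = {N/(N\NP), NP, NP/(NP\NP), PP/(PP\NP), S/(S\NP)}; S ∉ chart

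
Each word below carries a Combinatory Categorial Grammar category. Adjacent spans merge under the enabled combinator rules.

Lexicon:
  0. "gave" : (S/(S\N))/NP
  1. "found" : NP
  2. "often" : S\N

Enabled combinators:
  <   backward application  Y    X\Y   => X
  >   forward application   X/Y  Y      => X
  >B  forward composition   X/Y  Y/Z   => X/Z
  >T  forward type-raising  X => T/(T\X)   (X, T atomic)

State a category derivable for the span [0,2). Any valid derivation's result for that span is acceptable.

[0,3] S   >
  [0,2] S/(S\N)   >
    [0,1] "gave" : (S/(S\N))/NP
    [1,2] "found" : NP
  [2,3] "often" : S\N

S/(S\N)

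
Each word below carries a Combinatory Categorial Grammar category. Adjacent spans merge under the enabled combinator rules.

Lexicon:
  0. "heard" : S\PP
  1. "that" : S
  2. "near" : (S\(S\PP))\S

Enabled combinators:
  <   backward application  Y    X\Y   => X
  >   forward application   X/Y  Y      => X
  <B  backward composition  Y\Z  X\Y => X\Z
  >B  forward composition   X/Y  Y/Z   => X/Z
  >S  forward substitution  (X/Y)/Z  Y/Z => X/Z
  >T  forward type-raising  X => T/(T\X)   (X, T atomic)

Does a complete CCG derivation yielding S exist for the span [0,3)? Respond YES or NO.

[0,3] S   <
  [0,1] "heard" : S\PP
  [1,3] S\(S\PP)   <
    [1,2] "that" : S
    [2,3] "near" : (S\(S\PP))\S

YES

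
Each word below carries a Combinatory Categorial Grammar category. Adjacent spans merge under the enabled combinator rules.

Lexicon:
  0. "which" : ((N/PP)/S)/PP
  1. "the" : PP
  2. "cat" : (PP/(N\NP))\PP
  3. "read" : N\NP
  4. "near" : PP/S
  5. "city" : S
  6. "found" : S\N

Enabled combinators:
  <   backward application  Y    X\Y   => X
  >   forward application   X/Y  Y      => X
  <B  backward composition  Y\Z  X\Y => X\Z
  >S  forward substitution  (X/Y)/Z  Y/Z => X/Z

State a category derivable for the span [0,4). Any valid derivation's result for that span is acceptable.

(N/PP)/S

[0,7] S   <
  [0,6] N   >
    [0,5] N/S   >S
      [0,4] (N/PP)/S   >
        [0,1] "which" : ((N/PP)/S)/PP
        [1,4] PP   >
          [1,3] PP/(N\NP)   <
            [1,2] "the" : PP
            [2,3] "cat" : (PP/(N\NP))\PP
          [3,4] "read" : N\NP
      [4,5] "near" : PP/S
    [5,6] "city" : S
  [6,7] "found" : S\N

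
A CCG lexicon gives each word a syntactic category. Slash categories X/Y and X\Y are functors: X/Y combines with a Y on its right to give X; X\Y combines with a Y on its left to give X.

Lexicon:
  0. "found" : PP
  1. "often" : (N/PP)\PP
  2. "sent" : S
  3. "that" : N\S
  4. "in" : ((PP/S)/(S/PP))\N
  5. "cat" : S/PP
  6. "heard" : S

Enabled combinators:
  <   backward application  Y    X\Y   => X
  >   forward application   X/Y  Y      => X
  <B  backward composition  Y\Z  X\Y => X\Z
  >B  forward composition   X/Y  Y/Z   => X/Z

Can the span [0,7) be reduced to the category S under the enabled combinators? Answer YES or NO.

NO

PP (N/PP)\PP S N\S ((PP/S)/(S/PP))\N S/PP S
CKY chart[0,7] = {N}; S ∉ chart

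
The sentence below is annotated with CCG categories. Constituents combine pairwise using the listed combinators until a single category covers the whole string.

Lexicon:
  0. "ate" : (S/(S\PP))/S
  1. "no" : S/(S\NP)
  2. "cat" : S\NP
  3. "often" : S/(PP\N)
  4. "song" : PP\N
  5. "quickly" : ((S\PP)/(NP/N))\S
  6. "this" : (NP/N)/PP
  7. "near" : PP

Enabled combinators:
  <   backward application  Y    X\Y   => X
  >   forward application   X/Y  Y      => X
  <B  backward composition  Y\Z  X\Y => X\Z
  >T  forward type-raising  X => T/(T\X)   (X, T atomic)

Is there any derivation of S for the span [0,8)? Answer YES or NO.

YES

[0,8] S   >
  [0,3] S/(S\PP)   >
    [0,1] "ate" : (S/(S\PP))/S
    [1,3] S   >
      [1,2] "no" : S/(S\NP)
      [2,3] "cat" : S\NP
  [3,8] S\PP   >
    [3,6] (S\PP)/(NP/N)   <
      [3,5] S   >
        [3,4] "often" : S/(PP\N)
        [4,5] "song" : PP\N
      [5,6] "quickly" : ((S\PP)/(NP/N))\S
    [6,8] NP/N   >
      [6,7] "this" : (NP/N)/PP
      [7,8] "near" : PP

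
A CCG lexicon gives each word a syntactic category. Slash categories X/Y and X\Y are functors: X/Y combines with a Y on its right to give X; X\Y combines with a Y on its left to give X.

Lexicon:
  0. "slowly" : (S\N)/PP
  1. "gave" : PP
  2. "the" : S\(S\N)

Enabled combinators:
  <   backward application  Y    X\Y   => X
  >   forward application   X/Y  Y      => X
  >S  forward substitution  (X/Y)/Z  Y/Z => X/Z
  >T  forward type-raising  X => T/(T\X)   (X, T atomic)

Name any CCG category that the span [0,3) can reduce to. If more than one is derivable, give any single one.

S

[0,3] S   <
  [0,2] S\N   >
    [0,1] "slowly" : (S\N)/PP
    [1,2] "gave" : PP
  [2,3] "the" : S\(S\N)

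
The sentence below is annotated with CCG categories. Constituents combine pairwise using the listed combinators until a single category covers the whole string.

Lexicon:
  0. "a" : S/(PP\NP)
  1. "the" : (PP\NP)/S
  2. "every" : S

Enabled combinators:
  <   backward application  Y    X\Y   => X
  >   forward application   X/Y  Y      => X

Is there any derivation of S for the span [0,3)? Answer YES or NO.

[0,3] S   >
  [0,1] "a" : S/(PP\NP)
  [1,3] PP\NP   >
    [1,2] "the" : (PP\NP)/S
    [2,3] "every" : S

YES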